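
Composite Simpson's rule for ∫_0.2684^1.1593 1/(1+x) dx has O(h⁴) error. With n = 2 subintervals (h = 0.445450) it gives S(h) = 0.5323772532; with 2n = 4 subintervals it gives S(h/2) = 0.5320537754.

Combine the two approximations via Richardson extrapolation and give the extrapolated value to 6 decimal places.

0.532032

The method has order 4: 2^4 = 16.
Top: 16(0.5320537754) − (0.5323772532) = 7.9804831532
Denominator 16 − 1 = 15.
7.9804831532 ÷ 15 = 0.5320322102
Gap between inputs: 3.235e-04; correction applied: −0.0000215652.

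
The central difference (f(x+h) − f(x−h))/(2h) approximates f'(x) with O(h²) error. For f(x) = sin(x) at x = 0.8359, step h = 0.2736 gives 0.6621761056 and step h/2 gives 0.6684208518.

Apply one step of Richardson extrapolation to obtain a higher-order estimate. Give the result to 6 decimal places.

0.670502

With r = 2 the leading error scales as h^2, so the weight is 2^2 = 4.
2^2*A(h/2) = 2.6736834072; minus A(h) gives 2.0115073016.
(4*0.6684208518 − 0.6621761056)/(4 − 1) = 0.6705024339
Shift from A(h/2): +0.0020815821.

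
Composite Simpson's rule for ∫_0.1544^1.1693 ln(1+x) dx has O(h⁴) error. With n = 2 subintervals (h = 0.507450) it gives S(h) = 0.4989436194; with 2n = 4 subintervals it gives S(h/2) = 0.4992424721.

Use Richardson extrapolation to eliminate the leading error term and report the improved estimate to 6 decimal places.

0.499262

The method has order 4: 2^4 = 16.
Numerator 16×A(h/2) − A(h) = 16×0.4992424721 − 0.4989436194 = 7.4889359342
R = 7.4889359342/15 = 0.4992623956
Gap between inputs: 2.989e-04; correction applied: +0.0000199235.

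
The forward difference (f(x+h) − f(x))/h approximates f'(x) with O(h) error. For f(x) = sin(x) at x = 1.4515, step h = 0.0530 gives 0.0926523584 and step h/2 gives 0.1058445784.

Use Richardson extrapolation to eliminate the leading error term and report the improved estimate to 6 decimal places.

0.119037

r = 1, so 2^r = 2.
2*0.1058445784 = 0.2116891568; 0.2116891568 − 0.0926523584 = 0.1190367984
Extrapolated: 0.1190367984 / 1 = 0.1190367984
Shift from A(h/2): +0.0131922200.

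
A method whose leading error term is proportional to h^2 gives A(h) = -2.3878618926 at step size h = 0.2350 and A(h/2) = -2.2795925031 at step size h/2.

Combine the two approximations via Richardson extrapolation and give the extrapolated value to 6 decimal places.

-2.243503

Error is O(h^2); halving h shrinks it by 2^2 = 4.
Numerator 4×A(h/2) − A(h) = 4×(-2.2795925031) − (-2.3878618926) = -6.7305081198
R = (-6.7305081198)/3 = -2.2435027066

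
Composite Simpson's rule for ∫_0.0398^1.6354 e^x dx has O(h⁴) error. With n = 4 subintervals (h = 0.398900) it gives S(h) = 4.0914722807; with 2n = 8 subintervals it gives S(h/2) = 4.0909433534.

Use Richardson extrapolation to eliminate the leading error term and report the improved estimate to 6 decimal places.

Leading term ∝ h^4; use weight 16 = 2^4.
16×4.0909433534 = 65.4550936544; 65.4550936544 − 4.0914722807 = 61.3636213737
Denominator 16 − 1 = 15.
61.3636213737 ÷ 15 = 4.0909080916

4.090908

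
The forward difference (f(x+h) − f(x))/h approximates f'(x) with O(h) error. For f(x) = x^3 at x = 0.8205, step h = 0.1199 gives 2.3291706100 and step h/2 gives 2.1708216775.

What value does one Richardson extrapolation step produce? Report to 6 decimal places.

2.012473

Method order is 1; weight 2^1 = 2.
Numerator 2·A(h/2) − A(h) = 2·2.1708216775 − 2.3291706100 = 2.0124727450
(2·2.1708216775 − 2.3291706100)/(2 − 1) = 2.0124727450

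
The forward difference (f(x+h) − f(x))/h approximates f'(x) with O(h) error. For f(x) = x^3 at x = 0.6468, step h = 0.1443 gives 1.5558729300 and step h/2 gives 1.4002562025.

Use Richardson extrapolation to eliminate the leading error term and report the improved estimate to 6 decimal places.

1.244639

Error is O(h^1); halving h shrinks it by 2^1 = 2.
2^1·A(h/2) = 2.8005124050; minus A(h) gives 1.2446394750.
Extrapolated: 1.2446394750 / 1 = 1.2446394750
Gap between inputs: 1.556e-01; correction applied: −0.1556167275.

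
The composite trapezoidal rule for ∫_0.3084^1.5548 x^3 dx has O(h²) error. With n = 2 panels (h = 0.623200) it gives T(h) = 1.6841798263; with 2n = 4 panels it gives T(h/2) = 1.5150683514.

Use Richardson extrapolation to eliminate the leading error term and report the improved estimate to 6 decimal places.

1.458698

The method has order 2: 2^2 = 4.
4×1.5150683514 = 6.0602734056; subtract 1.6841798263 → 4.3760935793
Divide by 2^2 − 1 = 3.
Extrapolated: 4.3760935793 / 3 = 1.4586978598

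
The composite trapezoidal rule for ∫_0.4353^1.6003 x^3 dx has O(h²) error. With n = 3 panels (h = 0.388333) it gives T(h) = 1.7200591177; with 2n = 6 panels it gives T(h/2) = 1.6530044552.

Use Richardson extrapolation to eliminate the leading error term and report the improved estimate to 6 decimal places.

1.630653

Leading term ∝ h^2; use weight 4 = 2^2.
4*1.6530044552 = 6.6120178208; subtract 1.7200591177 → 4.8919587031
Divide by 2^2 − 1 = 3.
R = 4.8919587031/3 = 1.6306529010
Shift from A(h/2): −0.0223515542.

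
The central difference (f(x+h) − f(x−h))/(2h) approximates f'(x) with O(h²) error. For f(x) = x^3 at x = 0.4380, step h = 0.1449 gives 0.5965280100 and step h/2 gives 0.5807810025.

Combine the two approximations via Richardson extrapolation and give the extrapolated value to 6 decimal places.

0.575532

With r = 2 the leading error scales as h^2, so the weight is 2^2 = 4.
2^2 × A(h/2) = 2.3231240100; minus A(h) gives 1.7265960000.
Divide by 2^2 − 1 = 3.
Result: 0.5755320000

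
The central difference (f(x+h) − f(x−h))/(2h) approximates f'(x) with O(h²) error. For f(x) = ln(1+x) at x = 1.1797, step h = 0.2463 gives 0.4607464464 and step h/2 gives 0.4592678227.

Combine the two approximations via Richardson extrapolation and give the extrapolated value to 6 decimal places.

r = 2, so 2^r = 4.
Top: 4(0.4592678227) − (0.4607464464) = 1.3763248444
Divide by 2^2 − 1 = 3.
Result: 0.4587749481
Gap between inputs: 1.479e-03; correction applied: −0.0004928746.

0.458775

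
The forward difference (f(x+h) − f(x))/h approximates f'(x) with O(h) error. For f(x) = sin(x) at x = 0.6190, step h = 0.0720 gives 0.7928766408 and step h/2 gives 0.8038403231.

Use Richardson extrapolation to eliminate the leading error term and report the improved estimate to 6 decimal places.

0.814804

The method has order 1: 2^1 = 2.
Top: 2(0.8038403231) − (0.7928766408) = 0.8148040054
Denominator 2 − 1 = 1.
R = 0.8148040054/1 = 0.8148040054
Gap between inputs: 1.096e-02; correction applied: +0.0109636823.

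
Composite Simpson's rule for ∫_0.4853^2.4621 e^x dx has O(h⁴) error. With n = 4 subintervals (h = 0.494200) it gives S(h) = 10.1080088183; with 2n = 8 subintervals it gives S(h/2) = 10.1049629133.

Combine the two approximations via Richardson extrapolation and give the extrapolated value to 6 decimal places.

Method order is 4; weight 2^4 = 16.
A(h/2) − A(h) = 10.1049629133 − 10.1080088183 = -0.0030459050
Divide by 2^4 − 1 = 15: (-0.0030459050)/15 = -0.0002030603
R = A(h/2) + (A(h/2) − A(h))/15 = 10.1049629133 − 0.0002030603 = 10.1047598530

10.104760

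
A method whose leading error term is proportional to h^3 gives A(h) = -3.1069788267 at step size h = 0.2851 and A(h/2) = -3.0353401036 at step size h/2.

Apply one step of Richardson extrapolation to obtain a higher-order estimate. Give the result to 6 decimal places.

Method order is 3; weight 2^3 = 8.
8*(-3.0353401036) − (-3.1069788267) = -21.1757420021
Extrapolated: (-21.1757420021) / 7 = -3.0251060003
Shift from A(h/2): +0.0102341033.

-3.025106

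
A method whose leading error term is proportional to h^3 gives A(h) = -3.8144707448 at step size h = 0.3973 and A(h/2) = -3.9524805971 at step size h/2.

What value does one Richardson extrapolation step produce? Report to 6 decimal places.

With r = 3 the leading error scales as h^3, so the weight is 2^3 = 8.
8×(-3.9524805971) − (-3.8144707448) = -27.8053740320
R = (-27.8053740320)/7 = -3.9721962903

-3.972196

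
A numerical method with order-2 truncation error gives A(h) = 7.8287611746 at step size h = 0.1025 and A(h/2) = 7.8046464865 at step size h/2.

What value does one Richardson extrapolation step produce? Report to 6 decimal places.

With r = 2 the leading error scales as h^2, so the weight is 2^2 = 4.
A(h/2) − A(h) = 7.8046464865 − 7.8287611746 = -0.0241146881
Correction (A(h/2) − A(h))/(4 − 1) = (-0.0241146881)/3 = -0.0080382294
R = A(h/2) + (A(h/2) − A(h))/3 = 7.8046464865 − 0.0080382294 = 7.7966082571
Correction |R − A(h/2)| = 8.038e-03; gap |A(h/2) − A(h)| = 2.411e-02.

7.796608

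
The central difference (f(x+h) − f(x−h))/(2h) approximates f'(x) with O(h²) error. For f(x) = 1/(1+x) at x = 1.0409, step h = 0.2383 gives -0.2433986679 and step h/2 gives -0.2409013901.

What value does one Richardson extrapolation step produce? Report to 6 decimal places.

-0.240069

Method order is 2; weight 2^2 = 4.
4·(-0.2409013901) = -0.9636055604; subtract (-0.2433986679) → -0.7202068925
Denominator 4 − 1 = 3.
R = (-0.7202068925)/3 = -0.2400689642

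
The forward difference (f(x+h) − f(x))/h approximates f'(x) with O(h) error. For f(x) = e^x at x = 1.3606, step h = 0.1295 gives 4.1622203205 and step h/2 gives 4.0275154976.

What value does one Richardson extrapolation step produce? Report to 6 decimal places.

Error is O(h^1); halving h shrinks it by 2^1 = 2.
Difference of the inputs: 4.0275154976 − 4.1622203205 = -0.1347048229
Correction (A(h/2) − A(h))/(2 − 1) = (-0.1347048229)/1 = -0.1347048229
R = 4.0275154976 − 0.1347048229 = 3.8928106747
Correction |R − A(h/2)| = 1.347e-01; gap |A(h/2) − A(h)| = 1.347e-01.

3.892811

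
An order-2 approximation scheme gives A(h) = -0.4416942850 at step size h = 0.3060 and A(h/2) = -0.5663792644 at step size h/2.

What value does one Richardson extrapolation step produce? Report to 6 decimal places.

-0.607941

The method has order 2: 2^2 = 4.
Difference of the inputs: -0.5663792644 − (-0.4416942850) = -0.1246849794
Correction (A(h/2) − A(h))/(4 − 1) = (-0.1246849794)/3 = -0.0415616598
R = A(h/2) + (A(h/2) − A(h))/3 = -0.5663792644 − 0.0415616598 = -0.6079409242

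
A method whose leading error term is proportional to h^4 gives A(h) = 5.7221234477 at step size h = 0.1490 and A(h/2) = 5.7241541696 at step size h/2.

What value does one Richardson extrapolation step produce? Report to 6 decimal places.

Leading term ∝ h^4; use weight 16 = 2^4.
2^4·A(h/2) = 91.5864667136; minus A(h) gives 85.8643432659.
Divide by 2^4 − 1 = 15.
Result: 5.7242895511

5.724290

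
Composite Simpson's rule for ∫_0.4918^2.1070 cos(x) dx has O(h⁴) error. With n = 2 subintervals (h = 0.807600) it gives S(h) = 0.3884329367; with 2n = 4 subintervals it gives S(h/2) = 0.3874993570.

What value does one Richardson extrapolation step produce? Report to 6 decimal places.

0.387437

Method order is 4; weight 2^4 = 16.
A(h/2) − A(h) = 0.3874993570 − 0.3884329367 = -0.0009335797
Divide by 2^4 − 1 = 15: (-0.0009335797)/15 = -0.0000622386
R = 0.3874993570 − 0.0000622386 = 0.3874371184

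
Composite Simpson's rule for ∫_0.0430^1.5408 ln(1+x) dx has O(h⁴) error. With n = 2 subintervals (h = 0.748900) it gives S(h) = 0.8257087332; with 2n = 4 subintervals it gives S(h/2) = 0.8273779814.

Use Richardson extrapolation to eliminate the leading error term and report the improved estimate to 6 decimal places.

0.827489

The method has order 4: 2^4 = 16.
16 × 0.8273779814 = 13.2380477024; subtract 0.8257087332 → 12.4123389692
R = 12.4123389692/15 = 0.8274892646
Correction |R − A(h/2)| = 1.113e-04; gap |A(h/2) − A(h)| = 1.669e-03.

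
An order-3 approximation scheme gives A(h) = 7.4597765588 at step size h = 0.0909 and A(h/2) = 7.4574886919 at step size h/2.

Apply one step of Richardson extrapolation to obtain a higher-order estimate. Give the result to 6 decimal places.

Method order is 3; weight 2^3 = 8.
2^3×A(h/2) = 59.6599095352; minus A(h) gives 52.2001329764.
Divide by 2^3 − 1 = 7.
Extrapolated: 52.2001329764 / 7 = 7.4571618538
Correction |R − A(h/2)| = 3.268e-04; gap |A(h/2) − A(h)| = 2.288e-03.

7.457162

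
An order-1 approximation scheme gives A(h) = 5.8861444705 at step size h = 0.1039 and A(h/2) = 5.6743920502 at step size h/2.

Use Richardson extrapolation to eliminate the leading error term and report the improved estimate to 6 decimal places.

r = 1: numerator weight 2, denominator 1.
Numerator 2×A(h/2) − A(h) = 2×5.6743920502 − 5.8861444705 = 5.4626396299
(2×5.6743920502 − 5.8861444705)/(2 − 1) = 5.4626396299
Shift from A(h/2): −0.2117524203.

5.462640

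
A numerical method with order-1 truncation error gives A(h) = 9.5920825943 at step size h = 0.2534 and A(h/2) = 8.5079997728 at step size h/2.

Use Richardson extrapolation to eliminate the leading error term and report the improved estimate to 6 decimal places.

7.423917

Error is O(h^1); halving h shrinks it by 2^1 = 2.
Weighted: 17.0159995456 − 9.5920825943 = 7.4239169513
R = 7.4239169513/1 = 7.4239169513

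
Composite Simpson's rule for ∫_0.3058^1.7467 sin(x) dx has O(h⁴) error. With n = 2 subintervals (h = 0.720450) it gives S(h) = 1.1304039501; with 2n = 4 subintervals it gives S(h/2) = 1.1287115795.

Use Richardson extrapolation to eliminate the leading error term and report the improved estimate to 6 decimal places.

1.128599

r = 4: numerator weight 16, denominator 15.
16·1.1287115795 = 18.0593852720; 18.0593852720 − 1.1304039501 = 16.9289813219
16.9289813219 ÷ 15 = 1.1285987548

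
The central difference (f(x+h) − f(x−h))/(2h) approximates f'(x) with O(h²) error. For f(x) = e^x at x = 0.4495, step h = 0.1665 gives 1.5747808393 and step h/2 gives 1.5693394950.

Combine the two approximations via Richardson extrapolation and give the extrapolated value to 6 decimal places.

Error is O(h^2); halving h shrinks it by 2^2 = 4.
4*1.5693394950 = 6.2773579800; subtract 1.5747808393 → 4.7025771407
Divide by 2^2 − 1 = 3.
(4*1.5693394950 − 1.5747808393)/(4 − 1) = 1.5675257136
Shift from A(h/2): −0.0018137814.

1.567526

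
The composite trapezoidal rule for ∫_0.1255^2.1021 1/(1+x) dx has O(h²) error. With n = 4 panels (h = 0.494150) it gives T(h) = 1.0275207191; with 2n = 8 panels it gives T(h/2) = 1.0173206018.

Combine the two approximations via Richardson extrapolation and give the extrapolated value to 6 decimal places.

With r = 2 the leading error scales as h^2, so the weight is 2^2 = 4.
Top: 4(1.0173206018) − (1.0275207191) = 3.0417616881
Divide by 2^2 − 1 = 3.
(4 × 1.0173206018 − 1.0275207191)/(4 − 1) = 1.0139205627
Shift from A(h/2): −0.0034000391.

1.013921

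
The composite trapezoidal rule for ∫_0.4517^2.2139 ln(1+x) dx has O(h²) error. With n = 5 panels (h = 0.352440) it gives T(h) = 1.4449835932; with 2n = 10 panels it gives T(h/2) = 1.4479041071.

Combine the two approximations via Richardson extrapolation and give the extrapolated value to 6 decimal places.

Leading term ∝ h^2; use weight 4 = 2^2.
Difference of the inputs: 1.4479041071 − 1.4449835932 = 0.0029205139
Correction (A(h/2) − A(h))/(4 − 1) = 0.0029205139/3 = 0.0009735046
R = A(h/2) + (A(h/2) − A(h))/3 = 1.4479041071 + 0.0009735046 = 1.4488776117

1.448878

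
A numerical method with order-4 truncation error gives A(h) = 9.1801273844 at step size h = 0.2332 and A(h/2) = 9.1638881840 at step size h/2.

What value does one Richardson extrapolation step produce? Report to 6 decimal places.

Order 4 gives 2^r = 16 and 2^r − 1 = 15.
2^4 × A(h/2) = 146.6222109440; minus A(h) gives 137.4420835596.
Denominator 16 − 1 = 15.
Extrapolated: 137.4420835596 / 15 = 9.1628055706
Gap between inputs: 1.624e-02; correction applied: −0.0010826134.

9.162806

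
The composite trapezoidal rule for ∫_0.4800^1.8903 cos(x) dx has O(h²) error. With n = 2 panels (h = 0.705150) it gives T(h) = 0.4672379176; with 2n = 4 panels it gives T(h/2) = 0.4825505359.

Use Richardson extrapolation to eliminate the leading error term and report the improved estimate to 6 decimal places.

0.487655

r = 2: numerator weight 4, denominator 3.
A(h/2) − A(h) = 0.4825505359 − 0.4672379176 = 0.0153126183
Correction (A(h/2) − A(h))/(4 − 1) = 0.0153126183/3 = 0.0051042061
R = 0.4825505359 + 0.0051042061 = 0.4876547420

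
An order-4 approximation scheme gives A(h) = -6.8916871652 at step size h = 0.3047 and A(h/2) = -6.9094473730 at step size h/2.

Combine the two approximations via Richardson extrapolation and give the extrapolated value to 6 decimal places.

-6.910631

With r = 4 the leading error scales as h^4, so the weight is 2^4 = 16.
2^4 × A(h/2) = -110.5511579680; minus A(h) gives -103.6594708028.
Denominator 16 − 1 = 15.
Result: -6.9106313869
Shift from A(h/2): −0.0011840139.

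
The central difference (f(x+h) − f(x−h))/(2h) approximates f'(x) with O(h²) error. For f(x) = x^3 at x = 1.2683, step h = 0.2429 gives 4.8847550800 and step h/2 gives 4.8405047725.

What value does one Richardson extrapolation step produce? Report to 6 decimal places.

4.825755

Method order is 2; weight 2^2 = 4.
A(h/2) − A(h) = 4.8405047725 − 4.8847550800 = -0.0442503075
Divide by 2^2 − 1 = 3: (-0.0442503075)/3 = -0.0147501025
R = 4.8405047725 − 0.0147501025 = 4.8257546700
Shift from A(h/2): −0.0147501025.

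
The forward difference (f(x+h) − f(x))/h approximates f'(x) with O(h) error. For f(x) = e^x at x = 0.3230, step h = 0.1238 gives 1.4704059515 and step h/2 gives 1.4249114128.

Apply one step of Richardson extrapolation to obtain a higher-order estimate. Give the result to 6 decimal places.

Error is O(h^1); halving h shrinks it by 2^1 = 2.
Weighted: 2.8498228256 − 1.4704059515 = 1.3794168741
Divide by 2^1 − 1 = 1.
R = 1.3794168741/1 = 1.3794168741
Gap between inputs: 4.549e-02; correction applied: −0.0454945387.

1.379417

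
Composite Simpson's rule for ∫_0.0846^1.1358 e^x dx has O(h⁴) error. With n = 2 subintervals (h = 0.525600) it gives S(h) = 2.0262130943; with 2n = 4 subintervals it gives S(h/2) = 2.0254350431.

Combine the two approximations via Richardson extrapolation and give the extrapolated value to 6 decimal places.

2.025383

Method order is 4; weight 2^4 = 16.
Weighted: 32.4069606896 − 2.0262130943 = 30.3807475953
Extrapolated: 30.3807475953 / 15 = 2.0253831730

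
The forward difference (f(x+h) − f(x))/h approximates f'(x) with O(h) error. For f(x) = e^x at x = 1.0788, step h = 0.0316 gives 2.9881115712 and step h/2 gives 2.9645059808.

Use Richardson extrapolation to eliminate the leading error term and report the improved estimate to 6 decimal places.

Error is O(h^1); halving h shrinks it by 2^1 = 2.
Difference of the inputs: 2.9645059808 − 2.9881115712 = -0.0236055904
Divide by 2^1 − 1 = 1: (-0.0236055904)/1 = -0.0236055904
R = A(h/2) + (A(h/2) − A(h))/1 = 2.9645059808 − 0.0236055904 = 2.9409003904

2.940900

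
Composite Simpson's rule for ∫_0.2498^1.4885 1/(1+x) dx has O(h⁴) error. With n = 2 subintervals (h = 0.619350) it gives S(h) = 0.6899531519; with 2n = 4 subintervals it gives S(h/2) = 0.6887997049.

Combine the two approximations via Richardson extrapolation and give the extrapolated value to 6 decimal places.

Error is O(h^4); halving h shrinks it by 2^4 = 16.
2^4·A(h/2) = 11.0207952784; minus A(h) gives 10.3308421265.
10.3308421265 ÷ 15 = 0.6887228084

0.688723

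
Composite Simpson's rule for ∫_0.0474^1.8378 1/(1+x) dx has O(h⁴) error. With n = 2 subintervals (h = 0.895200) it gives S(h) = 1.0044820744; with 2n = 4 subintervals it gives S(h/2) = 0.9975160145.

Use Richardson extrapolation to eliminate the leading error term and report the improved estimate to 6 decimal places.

0.997052

Method order is 4; weight 2^4 = 16.
Difference of the inputs: 0.9975160145 − 1.0044820744 = -0.0069660599
Correction (A(h/2) − A(h))/(16 − 1) = (-0.0069660599)/15 = -0.0004644040
R = A(h/2) + (A(h/2) − A(h))/15 = 0.9975160145 − 0.0004644040 = 0.9970516105
Shift from A(h/2): −0.0004644040.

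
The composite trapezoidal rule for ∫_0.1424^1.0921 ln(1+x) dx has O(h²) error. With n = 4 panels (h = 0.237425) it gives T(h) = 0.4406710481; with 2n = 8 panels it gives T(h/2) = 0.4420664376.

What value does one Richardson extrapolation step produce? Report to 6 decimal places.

Leading term ∝ h^2; use weight 4 = 2^2.
4 × 0.4420664376 = 1.7682657504; 1.7682657504 − 0.4406710481 = 1.3275947023
Divide by 2^2 − 1 = 3.
Extrapolated: 1.3275947023 / 3 = 0.4425315674
Shift from A(h/2): +0.0004651298.

0.442532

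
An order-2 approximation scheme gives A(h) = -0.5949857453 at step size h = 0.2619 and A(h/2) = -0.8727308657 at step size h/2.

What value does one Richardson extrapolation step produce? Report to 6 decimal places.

-0.965313

Leading term ∝ h^2; use weight 4 = 2^2.
Top: 4(-0.8727308657) − (-0.5949857453) = -2.8959377175
(4*(-0.8727308657) − (-0.5949857453))/(4 − 1) = -0.9653125725
Shift from A(h/2): −0.0925817068.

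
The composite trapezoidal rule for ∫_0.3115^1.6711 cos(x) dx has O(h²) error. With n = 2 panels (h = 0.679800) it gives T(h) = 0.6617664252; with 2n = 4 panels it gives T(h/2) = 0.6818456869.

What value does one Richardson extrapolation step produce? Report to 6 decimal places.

0.688539

r = 2, so 2^r = 4.
Difference of the inputs: 0.6818456869 − 0.6617664252 = 0.0200792617
Correction (A(h/2) − A(h))/(4 − 1) = 0.0200792617/3 = 0.0066930872
R = 0.6818456869 + 0.0066930872 = 0.6885387741
Gap between inputs: 2.008e-02; correction applied: +0.0066930872.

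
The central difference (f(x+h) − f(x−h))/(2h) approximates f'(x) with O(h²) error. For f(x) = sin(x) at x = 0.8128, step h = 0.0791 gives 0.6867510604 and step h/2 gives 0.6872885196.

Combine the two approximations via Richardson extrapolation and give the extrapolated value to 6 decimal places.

Order 2 gives 2^r = 4 and 2^r − 1 = 3.
Numerator 4 × A(h/2) − A(h) = 4 × 0.6872885196 − 0.6867510604 = 2.0624030180
Divide by 2^2 − 1 = 3.
So the Richardson estimate is 0.6874676727.

0.687468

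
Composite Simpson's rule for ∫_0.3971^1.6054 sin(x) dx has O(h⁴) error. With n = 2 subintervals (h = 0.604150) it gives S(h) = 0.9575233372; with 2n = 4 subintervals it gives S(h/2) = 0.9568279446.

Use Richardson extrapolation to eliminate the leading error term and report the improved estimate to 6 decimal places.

The method has order 4: 2^4 = 16.
16×0.9568279446 = 15.3092471136; 15.3092471136 − 0.9575233372 = 14.3517237764
Denominator 16 − 1 = 15.
14.3517237764 ÷ 15 = 0.9567815851
Correction |R − A(h/2)| = 4.636e-05; gap |A(h/2) − A(h)| = 6.954e-04.

0.956782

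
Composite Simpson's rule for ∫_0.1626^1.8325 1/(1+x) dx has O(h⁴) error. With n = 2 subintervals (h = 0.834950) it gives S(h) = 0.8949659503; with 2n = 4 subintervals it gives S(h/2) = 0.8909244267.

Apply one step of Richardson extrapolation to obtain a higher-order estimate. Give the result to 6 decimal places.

0.890655

Order 4 gives 2^r = 16 and 2^r − 1 = 15.
Top: 16(0.8909244267) − (0.8949659503) = 13.3598248769
R = 13.3598248769/15 = 0.8906549918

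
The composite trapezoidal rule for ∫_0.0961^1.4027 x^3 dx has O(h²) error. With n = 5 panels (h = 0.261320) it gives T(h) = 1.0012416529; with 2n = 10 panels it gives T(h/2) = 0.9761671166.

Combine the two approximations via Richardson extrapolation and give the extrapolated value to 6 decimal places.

0.967809

With r = 2 the leading error scales as h^2, so the weight is 2^2 = 4.
Top: 4(0.9761671166) − (1.0012416529) = 2.9034268135
Divide by 2^2 − 1 = 3.
Result: 0.9678089378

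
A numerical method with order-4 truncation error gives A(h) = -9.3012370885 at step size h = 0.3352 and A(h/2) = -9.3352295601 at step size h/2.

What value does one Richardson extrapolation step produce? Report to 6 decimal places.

Method order is 4; weight 2^4 = 16.
16·(-9.3352295601) = -149.3636729616; subtract (-9.3012370885) → -140.0624358731
(16·(-9.3352295601) − (-9.3012370885))/(16 − 1) = -9.3374957249

-9.337496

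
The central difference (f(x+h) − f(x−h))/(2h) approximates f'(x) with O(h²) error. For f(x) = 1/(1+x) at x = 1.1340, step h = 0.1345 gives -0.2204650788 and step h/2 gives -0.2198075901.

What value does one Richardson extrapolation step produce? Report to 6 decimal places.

-0.219588

r = 2, so 2^r = 4.
4·(-0.2198075901) = -0.8792303604; (-0.8792303604) − (-0.2204650788) = -0.6587652816
Divide by 2^2 − 1 = 3.
R = (-0.6587652816)/3 = -0.2195884272
Shift from A(h/2): +0.0002191629.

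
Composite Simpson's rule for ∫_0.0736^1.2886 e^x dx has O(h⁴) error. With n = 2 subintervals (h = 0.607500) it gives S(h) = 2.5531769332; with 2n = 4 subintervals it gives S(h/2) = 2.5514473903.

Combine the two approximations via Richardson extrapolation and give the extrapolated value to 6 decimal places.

The method has order 4: 2^4 = 16.
Weighted: 40.8231582448 − 2.5531769332 = 38.2699813116
(16×2.5514473903 − 2.5531769332)/(16 − 1) = 2.5513320874
Shift from A(h/2): −0.0001153029.

2.551332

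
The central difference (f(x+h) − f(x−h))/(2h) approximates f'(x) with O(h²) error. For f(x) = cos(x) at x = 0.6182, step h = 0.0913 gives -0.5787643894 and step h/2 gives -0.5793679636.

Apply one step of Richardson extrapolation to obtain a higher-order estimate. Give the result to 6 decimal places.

Error is O(h^2); halving h shrinks it by 2^2 = 4.
4·(-0.5793679636) = -2.3174718544; (-2.3174718544) − (-0.5787643894) = -1.7387074650
(4·(-0.5793679636) − (-0.5787643894))/(4 − 1) = -0.5795691550
Correction |R − A(h/2)| = 2.012e-04; gap |A(h/2) − A(h)| = 6.036e-04.

-0.579569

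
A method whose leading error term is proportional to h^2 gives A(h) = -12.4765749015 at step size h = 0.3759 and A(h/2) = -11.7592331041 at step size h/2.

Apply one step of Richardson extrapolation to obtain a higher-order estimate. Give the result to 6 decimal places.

The method has order 2: 2^2 = 4.
4×(-11.7592331041) = -47.0369324164; (-47.0369324164) − (-12.4765749015) = -34.5603575149
R = (-34.5603575149)/3 = -11.5201191716

-11.520119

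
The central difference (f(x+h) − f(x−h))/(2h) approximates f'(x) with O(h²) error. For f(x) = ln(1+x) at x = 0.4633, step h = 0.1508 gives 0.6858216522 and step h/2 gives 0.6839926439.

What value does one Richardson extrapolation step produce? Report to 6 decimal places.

r = 2: numerator weight 4, denominator 3.
Weighted: 2.7359705756 − 0.6858216522 = 2.0501489234
Divide by 2^2 − 1 = 3.
So the Richardson estimate is 0.6833829745.
Shift from A(h/2): −0.0006096694.

0.683383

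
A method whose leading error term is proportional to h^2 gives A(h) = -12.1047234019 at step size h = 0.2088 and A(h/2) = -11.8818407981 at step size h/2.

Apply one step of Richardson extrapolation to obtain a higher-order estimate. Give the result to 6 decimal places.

The method has order 2: 2^2 = 4.
Weighted: (-47.5273631924) − (-12.1047234019) = -35.4226397905
Divide by 2^2 − 1 = 3.
Result: -11.8075465968

-11.807547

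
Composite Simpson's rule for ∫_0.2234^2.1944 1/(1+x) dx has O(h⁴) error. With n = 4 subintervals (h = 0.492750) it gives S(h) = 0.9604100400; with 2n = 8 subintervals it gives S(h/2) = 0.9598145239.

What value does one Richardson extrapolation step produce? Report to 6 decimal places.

0.959775

Order 4 gives 2^r = 16 and 2^r − 1 = 15.
Weighted: 15.3570323824 − 0.9604100400 = 14.3966223424
14.3966223424 ÷ 15 = 0.9597748228
Gap between inputs: 5.955e-04; correction applied: −0.0000397011.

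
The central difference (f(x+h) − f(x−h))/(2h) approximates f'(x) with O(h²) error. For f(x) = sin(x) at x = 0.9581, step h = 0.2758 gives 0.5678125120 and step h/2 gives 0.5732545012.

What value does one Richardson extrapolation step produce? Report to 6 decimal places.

0.575068

Error is O(h^2); halving h shrinks it by 2^2 = 4.
Top: 4(0.5732545012) − (0.5678125120) = 1.7252054928
Divide by 2^2 − 1 = 3.
(4×0.5732545012 − 0.5678125120)/(4 − 1) = 0.5750684976
Correction |R − A(h/2)| = 1.814e-03; gap |A(h/2) − A(h)| = 5.442e-03.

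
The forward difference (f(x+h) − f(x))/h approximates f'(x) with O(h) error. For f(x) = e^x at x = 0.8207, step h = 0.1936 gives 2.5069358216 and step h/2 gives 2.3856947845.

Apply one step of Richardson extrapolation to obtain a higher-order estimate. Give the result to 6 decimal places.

r = 1, so 2^r = 2.
Weighted: 4.7713895690 − 2.5069358216 = 2.2644537474
Denominator 2 − 1 = 1.
Result: 2.2644537474
Shift from A(h/2): −0.1212410371.

2.264454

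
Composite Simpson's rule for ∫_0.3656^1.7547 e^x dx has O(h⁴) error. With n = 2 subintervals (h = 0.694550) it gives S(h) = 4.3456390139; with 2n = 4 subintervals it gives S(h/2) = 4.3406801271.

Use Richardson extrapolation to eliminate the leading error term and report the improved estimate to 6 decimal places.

Leading term ∝ h^4; use weight 16 = 2^4.
2^4*A(h/2) = 69.4508820336; minus A(h) gives 65.1052430197.
(16*4.3406801271 − 4.3456390139)/(16 − 1) = 4.3403495346

4.340350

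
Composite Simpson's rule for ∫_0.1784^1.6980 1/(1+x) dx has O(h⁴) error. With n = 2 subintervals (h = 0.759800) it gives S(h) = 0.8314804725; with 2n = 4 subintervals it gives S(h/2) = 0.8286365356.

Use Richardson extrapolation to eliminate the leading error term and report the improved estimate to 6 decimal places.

0.828447

The method has order 4: 2^4 = 16.
Weighted: 13.2581845696 − 0.8314804725 = 12.4267040971
Denominator 16 − 1 = 15.
R = 12.4267040971/15 = 0.8284469398
Gap between inputs: 2.844e-03; correction applied: −0.0001895958.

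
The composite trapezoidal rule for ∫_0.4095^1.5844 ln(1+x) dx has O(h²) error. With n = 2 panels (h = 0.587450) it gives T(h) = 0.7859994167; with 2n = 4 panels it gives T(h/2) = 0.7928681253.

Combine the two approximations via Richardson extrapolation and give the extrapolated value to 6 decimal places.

0.795158

r = 2, so 2^r = 4.
4·0.7928681253 − 0.7859994167 = 2.3854730845
2.3854730845 ÷ 3 = 0.7951576948
Gap between inputs: 6.869e-03; correction applied: +0.0022895695.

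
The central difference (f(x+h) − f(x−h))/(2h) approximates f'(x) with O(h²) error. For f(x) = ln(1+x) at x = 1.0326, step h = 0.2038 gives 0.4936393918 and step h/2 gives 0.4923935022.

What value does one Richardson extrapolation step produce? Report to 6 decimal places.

0.491978

Error is O(h^2); halving h shrinks it by 2^2 = 4.
A(h/2) − A(h) = 0.4923935022 − 0.4936393918 = -0.0012458896
Correction (A(h/2) − A(h))/(4 − 1) = (-0.0012458896)/3 = -0.0004152965
R = A(h/2) + (A(h/2) − A(h))/3 = 0.4923935022 − 0.0004152965 = 0.4919782057
Shift from A(h/2): −0.0004152965.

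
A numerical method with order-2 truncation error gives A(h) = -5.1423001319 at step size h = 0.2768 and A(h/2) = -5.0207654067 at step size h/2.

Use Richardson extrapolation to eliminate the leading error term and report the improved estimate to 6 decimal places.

-4.980254

r = 2: numerator weight 4, denominator 3.
4×(-5.0207654067) = -20.0830616268; subtract (-5.1423001319) → -14.9407614949
Extrapolated: (-14.9407614949) / 3 = -4.9802538316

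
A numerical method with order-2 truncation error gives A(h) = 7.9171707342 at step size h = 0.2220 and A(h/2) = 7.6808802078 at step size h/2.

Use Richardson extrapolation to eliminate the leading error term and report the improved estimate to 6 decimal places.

r = 2: numerator weight 4, denominator 3.
Numerator 4*A(h/2) − A(h) = 4*7.6808802078 − 7.9171707342 = 22.8063500970
Denominator 4 − 1 = 3.
So the Richardson estimate is 7.6021166990.

7.602117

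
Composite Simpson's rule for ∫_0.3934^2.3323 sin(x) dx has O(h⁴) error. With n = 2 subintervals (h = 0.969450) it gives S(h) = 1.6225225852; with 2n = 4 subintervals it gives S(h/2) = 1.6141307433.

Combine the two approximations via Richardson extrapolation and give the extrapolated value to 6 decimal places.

Order 4 gives 2^r = 16 and 2^r − 1 = 15.
16*1.6141307433 − 1.6225225852 = 24.2035693076
Extrapolated: 24.2035693076 / 15 = 1.6135712872
Correction |R − A(h/2)| = 5.595e-04; gap |A(h/2) − A(h)| = 8.392e-03.

1.613571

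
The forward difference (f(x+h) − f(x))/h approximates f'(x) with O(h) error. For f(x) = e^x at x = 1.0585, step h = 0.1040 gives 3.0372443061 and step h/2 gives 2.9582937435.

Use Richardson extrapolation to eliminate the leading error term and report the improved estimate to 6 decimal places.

The method has order 1: 2^1 = 2.
2^1×A(h/2) = 5.9165874870; minus A(h) gives 2.8793431809.
R = 2.8793431809/1 = 2.8793431809

2.879343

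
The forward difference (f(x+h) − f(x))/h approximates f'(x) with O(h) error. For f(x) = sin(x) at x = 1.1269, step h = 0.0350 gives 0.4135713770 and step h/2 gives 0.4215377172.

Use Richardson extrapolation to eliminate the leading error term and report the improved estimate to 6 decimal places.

Method order is 1; weight 2^1 = 2.
2^1*A(h/2) = 0.8430754344; minus A(h) gives 0.4295040574.
R = 0.4295040574/1 = 0.4295040574
Shift from A(h/2): +0.0079663402.

0.429504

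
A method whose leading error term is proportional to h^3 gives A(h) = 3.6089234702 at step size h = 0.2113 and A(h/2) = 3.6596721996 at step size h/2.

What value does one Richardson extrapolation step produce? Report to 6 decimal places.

The method has order 3: 2^3 = 8.
8·3.6596721996 − 3.6089234702 = 25.6684541266
Divide by 2^3 − 1 = 7.
25.6684541266 ÷ 7 = 3.6669220181
Gap between inputs: 5.075e-02; correction applied: +0.0072498185.

3.666922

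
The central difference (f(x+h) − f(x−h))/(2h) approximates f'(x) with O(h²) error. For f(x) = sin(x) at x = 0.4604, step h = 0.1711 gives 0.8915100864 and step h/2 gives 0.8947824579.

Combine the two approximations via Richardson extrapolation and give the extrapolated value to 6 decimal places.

0.895873

Order 2 gives 2^r = 4 and 2^r − 1 = 3.
4·0.8947824579 − 0.8915100864 = 2.6876197452
Divide by 2^2 − 1 = 3.
R = 2.6876197452/3 = 0.8958732484
Shift from A(h/2): +0.0010907905.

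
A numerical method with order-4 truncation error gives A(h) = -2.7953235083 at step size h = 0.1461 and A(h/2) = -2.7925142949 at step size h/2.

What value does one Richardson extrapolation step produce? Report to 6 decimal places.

Order 4 gives 2^r = 16 and 2^r − 1 = 15.
16×(-2.7925142949) = -44.6802287184; subtract (-2.7953235083) → -41.8849052101
Divide by 2^4 − 1 = 15.
(-41.8849052101) ÷ 15 = -2.7923270140
Correction |R − A(h/2)| = 1.873e-04; gap |A(h/2) − A(h)| = 2.809e-03.

-2.792327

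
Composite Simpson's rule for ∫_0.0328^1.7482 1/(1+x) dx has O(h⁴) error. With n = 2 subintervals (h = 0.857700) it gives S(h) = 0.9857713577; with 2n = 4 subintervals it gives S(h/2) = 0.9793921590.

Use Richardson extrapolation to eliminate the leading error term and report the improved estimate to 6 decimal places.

The method has order 4: 2^4 = 16.
16×0.9793921590 = 15.6702745440; subtract 0.9857713577 → 14.6845031863
Denominator 16 − 1 = 15.
So the Richardson estimate is 0.9789668791.
Gap between inputs: 6.379e-03; correction applied: −0.0004252799.

0.978967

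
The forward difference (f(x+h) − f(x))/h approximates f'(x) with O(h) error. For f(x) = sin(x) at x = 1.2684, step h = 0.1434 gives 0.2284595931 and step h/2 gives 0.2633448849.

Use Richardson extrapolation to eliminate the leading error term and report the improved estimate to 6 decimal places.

0.298230

Method order is 1; weight 2^1 = 2.
A(h/2) − A(h) = 0.2633448849 − 0.2284595931 = 0.0348852918
Divide by 2^1 − 1 = 1: 0.0348852918/1 = 0.0348852918
R = A(h/2) + (A(h/2) − A(h))/1 = 0.2633448849 + 0.0348852918 = 0.2982301767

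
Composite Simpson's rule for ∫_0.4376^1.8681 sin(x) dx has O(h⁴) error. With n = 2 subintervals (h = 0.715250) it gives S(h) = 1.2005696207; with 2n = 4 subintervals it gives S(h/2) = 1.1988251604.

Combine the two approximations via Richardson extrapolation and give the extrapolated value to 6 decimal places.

Leading term ∝ h^4; use weight 16 = 2^4.
A(h/2) − A(h) = 1.1988251604 − 1.2005696207 = -0.0017444603
Divide by 2^4 − 1 = 15: (-0.0017444603)/15 = -0.0001162974
R = 1.1988251604 − 0.0001162974 = 1.1987088630
Correction |R − A(h/2)| = 1.163e-04; gap |A(h/2) − A(h)| = 1.744e-03.

1.198709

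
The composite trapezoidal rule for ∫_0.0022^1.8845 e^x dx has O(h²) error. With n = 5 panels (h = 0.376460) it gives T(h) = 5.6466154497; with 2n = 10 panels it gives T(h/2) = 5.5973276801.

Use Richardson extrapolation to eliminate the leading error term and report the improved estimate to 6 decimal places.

5.580898

With r = 2 the leading error scales as h^2, so the weight is 2^2 = 4.
Top: 4(5.5973276801) − (5.6466154497) = 16.7426952707
Denominator 4 − 1 = 3.
R = 16.7426952707/3 = 5.5808984236
Gap between inputs: 4.929e-02; correction applied: −0.0164292565.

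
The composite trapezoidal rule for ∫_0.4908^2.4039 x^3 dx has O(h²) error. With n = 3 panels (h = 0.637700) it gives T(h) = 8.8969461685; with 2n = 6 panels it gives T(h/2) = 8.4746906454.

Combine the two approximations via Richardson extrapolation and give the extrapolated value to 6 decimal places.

Leading term ∝ h^2; use weight 4 = 2^2.
2^2×A(h/2) = 33.8987625816; minus A(h) gives 25.0018164131.
25.0018164131 ÷ 3 = 8.3339388044
Gap between inputs: 4.223e-01; correction applied: −0.1407518410.

8.333939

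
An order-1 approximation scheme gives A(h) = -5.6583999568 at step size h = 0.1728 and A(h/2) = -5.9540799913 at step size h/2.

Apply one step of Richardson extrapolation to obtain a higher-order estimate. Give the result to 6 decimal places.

-6.249760

With r = 1 the leading error scales as h^1, so the weight is 2^1 = 2.
2×(-5.9540799913) − (-5.6583999568) = -6.2497600258
R = (-6.2497600258)/1 = -6.2497600258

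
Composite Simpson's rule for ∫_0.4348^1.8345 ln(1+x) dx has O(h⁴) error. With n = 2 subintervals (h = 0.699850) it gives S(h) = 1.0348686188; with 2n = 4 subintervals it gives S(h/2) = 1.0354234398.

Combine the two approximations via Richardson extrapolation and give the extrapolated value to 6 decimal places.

Leading term ∝ h^4; use weight 16 = 2^4.
16*1.0354234398 = 16.5667750368; 16.5667750368 − 1.0348686188 = 15.5319064180
Extrapolated: 15.5319064180 / 15 = 1.0354604279

1.035460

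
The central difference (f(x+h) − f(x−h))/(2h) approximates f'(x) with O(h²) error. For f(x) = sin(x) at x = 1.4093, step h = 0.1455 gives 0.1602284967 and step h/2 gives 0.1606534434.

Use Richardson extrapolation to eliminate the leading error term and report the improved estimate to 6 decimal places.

Method order is 2; weight 2^2 = 4.
Numerator 4×A(h/2) − A(h) = 4×0.1606534434 − 0.1602284967 = 0.4823852769
0.4823852769 ÷ 3 = 0.1607950923
Gap between inputs: 4.249e-04; correction applied: +0.0001416489.

0.160795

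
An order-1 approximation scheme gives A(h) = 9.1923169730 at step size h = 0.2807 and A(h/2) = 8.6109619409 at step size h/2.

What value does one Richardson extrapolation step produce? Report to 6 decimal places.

The method has order 1: 2^1 = 2.
Difference of the inputs: 8.6109619409 − 9.1923169730 = -0.5813550321
Divide by 2^1 − 1 = 1: (-0.5813550321)/1 = -0.5813550321
R = 8.6109619409 − 0.5813550321 = 8.0296069088
Gap between inputs: 5.814e-01; correction applied: −0.5813550321.

8.029607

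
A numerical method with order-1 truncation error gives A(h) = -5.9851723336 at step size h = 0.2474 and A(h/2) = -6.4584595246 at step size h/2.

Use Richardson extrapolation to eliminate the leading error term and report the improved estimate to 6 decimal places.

-6.931747

Order 1 gives 2^r = 2 and 2^r − 1 = 1.
2*(-6.4584595246) = -12.9169190492; (-12.9169190492) − (-5.9851723336) = -6.9317467156
Extrapolated: (-6.9317467156) / 1 = -6.9317467156
Shift from A(h/2): −0.4732871910.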